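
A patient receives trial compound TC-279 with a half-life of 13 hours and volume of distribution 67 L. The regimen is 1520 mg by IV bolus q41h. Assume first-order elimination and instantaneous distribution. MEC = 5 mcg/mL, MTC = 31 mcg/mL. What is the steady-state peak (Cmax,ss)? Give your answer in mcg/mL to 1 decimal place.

25.6 mcg/mL

Over one 41-h interval, 41/13 ≈ 3.1538 half-lives elapse, leaving f ≈ 0.1124 of each dose.
At steady state, accumulation factor R = 1/(1 − e^(−kτ)) ≈ 1.1266.
Each bolus raises the concentration by D/Vd = 1520/67 ≈ 22.687 mcg/mL.
Steady-state peak Cmax,ss = C₀·R ≈ 22.687 × 1.1266 ≈ 25.559 mcg/mL.
Peak 25.6 mcg/mL vs MTC 31 mcg/mL: below toxic threshold.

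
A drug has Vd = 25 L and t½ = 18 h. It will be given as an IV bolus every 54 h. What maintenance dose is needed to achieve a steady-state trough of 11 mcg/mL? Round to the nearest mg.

1925 mg

τ/t½ = 54/18 ≈ 3, so f = (1/2)^(54/18) ≈ 0.125000.
Cmin,ss = (D/Vd)·f/(1−f), so D = Cmin,ss·Vd·(1−f)/f.
D = 11 × 25 × (1−f)/f ≈ 11 × 25 × 7.00000 ≈ 1925.00 mg.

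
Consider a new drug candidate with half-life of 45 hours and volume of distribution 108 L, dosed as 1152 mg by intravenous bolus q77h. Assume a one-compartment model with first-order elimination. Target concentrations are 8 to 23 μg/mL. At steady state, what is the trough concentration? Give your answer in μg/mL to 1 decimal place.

4.7 μg/mL

Over one 77-h interval, 77/45 ≈ 1.7111 half-lives elapse, leaving f ≈ 0.3054 of each dose.
Accumulation ratio R = 1/(1 − f) ≈ 1/0.6946 ≈ 1.4397.
Each bolus raises the concentration by D/Vd = 1152/108 ≈ 10.667 μg/mL.
Steady-state peak Cmax,ss = C₀·R ≈ 10.667 × 1.4397 ≈ 15.357 μg/mL.
One interval later, Cmin,ss = Cmax,ss·e^(−kτ) ≈ 15.357 × 0.3054 ≈ 4.690 μg/mL.
Trough 4.7 μg/mL vs MEC 8 μg/mL: subtherapeutic.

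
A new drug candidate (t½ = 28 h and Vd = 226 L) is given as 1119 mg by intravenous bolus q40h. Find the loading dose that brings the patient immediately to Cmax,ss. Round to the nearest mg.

f = (1/2)^(40/28) ≈ 0.371499; accumulation ratio R = 1/(1−f) ≈ 1.59109.
Loading dose to hit Cmax,ss on first dose: D_load = D_maint·R ≈ 1119 × 1.59109 ≈ 1780.43 mg.

1780 mg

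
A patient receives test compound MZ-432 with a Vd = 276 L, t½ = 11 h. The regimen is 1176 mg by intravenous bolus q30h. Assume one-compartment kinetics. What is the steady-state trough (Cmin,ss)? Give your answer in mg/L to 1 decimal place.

k = ln2/t½ = ln2/11 ≈ 0.063013 h⁻¹; fraction remaining f = e^(−kτ) = e^(−0.063013×30) ≈ 0.1510.
Accumulation ratio R = 1/(1 − f) ≈ 1/0.8490 ≈ 1.1779.
Single-dose peak C₀ = D/Vd = 1176/276 ≈ 4.261 mg/L.
Cmax,ss = C₀/(1 − f) ≈ 4.261/0.8490 ≈ 5.019 mg/L.
One interval later, Cmin,ss = Cmax,ss·e^(−kτ) ≈ 5.019 × 0.1510 ≈ 0.758 mg/L.

0.8 mg/L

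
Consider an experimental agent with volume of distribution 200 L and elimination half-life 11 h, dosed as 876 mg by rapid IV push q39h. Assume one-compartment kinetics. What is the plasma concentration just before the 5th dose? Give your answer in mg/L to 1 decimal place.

f = (1/2)^(τ/t½) = (1/2)^(39/11) ≈ 0.0856.
C₀ = D/Vd = 876/200 ≈ 4.380 mg/L.
Before the 5th dose, 4 doses have been given. Superposition: Cmin = C₀·(f + f² + … + f^4).
≈ 4.380 × (0.0856 + 0.0073 + 0.0006 + 0.0001) ≈ 4.380 × 0.0936 ≈ 0.410 mg/L.

0.4 mg/L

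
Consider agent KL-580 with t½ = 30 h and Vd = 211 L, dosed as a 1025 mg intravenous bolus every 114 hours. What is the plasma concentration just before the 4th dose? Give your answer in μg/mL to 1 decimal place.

0.4 μg/mL

f = (1/2)^(τ/t½) = (1/2)^(114/30) ≈ 0.0718.
C₀ = D/Vd = 1025/211 ≈ 4.858 μg/mL.
Before the 4th dose, 3 doses have been given. Superposition: Cmin = C₀·(f + f² + … + f^3).
≈ 4.858 × (0.0718 + 0.0052 + 0.0004) ≈ 4.858 × 0.0774 ≈ 0.376 μg/mL.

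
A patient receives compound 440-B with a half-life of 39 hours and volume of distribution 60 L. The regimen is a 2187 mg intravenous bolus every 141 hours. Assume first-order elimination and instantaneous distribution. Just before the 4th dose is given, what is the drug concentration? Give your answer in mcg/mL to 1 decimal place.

3.2 mcg/mL

f = (1/2)^(τ/t½) = (1/2)^(141/39) ≈ 0.0816.
C₀ = D/Vd = 2187/60 ≈ 36.450 mcg/mL.
Before the 4th dose, 3 doses have been given. Superposition: Cmin = C₀·(f + f² + … + f^3).
≈ 36.450 × (0.0816 + 0.0067 + 0.0005) ≈ 36.450 × 0.0888 ≈ 3.237 mcg/mL.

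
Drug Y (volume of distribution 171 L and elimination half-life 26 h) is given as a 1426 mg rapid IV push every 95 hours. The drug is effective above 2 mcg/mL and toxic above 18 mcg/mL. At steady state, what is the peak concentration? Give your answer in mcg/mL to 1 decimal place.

Over one 95-h interval, 95/26 ≈ 3.6538 half-lives elapse, leaving f ≈ 0.0794 of each dose.
At steady state, accumulation factor R = 1/(1 − e^(−kτ)) ≈ 1.0862.
Each bolus raises the concentration by D/Vd = 1426/171 ≈ 8.339 mcg/mL.
Cmax,ss = C₀/(1 − f) ≈ 8.339/0.9206 ≈ 9.058 mcg/mL.
Peak 9.1 mcg/mL vs MTC 18 mcg/mL: below toxic threshold.

9.1 mcg/mL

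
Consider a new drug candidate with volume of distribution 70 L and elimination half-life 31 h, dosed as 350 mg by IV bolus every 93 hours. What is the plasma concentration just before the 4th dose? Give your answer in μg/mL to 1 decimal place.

0.7 μg/mL

f = (1/2)^(τ/t½) = (1/2)^(93/31) ≈ 0.1250.
C₀ = D/Vd = 350/70 ≈ 5.000 μg/mL.
Before the 4th dose, 3 doses have been given. Superposition: Cmin = C₀·(f + f² + … + f^3).
≈ 5.000 × (0.1250 + 0.0156 + 0.0020) ≈ 5.000 × 0.1426 ≈ 0.713 μg/mL.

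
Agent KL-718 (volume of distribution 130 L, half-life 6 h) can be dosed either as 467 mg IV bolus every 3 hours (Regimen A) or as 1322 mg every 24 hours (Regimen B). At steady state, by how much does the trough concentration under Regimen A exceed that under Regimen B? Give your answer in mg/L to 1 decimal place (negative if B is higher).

Regimen A: f = (1/2)^(3/6) ≈ 0.7071; Cmin,ss = (467/130)·f/(1−f) ≈ 8.672 mg/L.
Regimen B: f = (1/2)^(24/6) ≈ 0.0625; Cmin,ss = (1322/130)·f/(1−f) ≈ 0.678 mg/L.
Difference ≈ 8.672 − 0.678 ≈ 7.994 mg/L.

8.0 mg/L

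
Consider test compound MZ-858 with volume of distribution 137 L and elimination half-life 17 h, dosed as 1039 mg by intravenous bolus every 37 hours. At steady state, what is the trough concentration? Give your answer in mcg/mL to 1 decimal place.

2.2 mcg/mL

τ/t½ = 37/17 ≈ 2.1765, so fraction remaining f = (1/2)^(37/17) ≈ 0.2212.
At steady state, accumulation factor R = 1/(1 − e^(−kτ)) ≈ 1.2840.
Single-dose peak C₀ = D/Vd = 1039/137 ≈ 7.584 mcg/mL.
Steady-state peak Cmax,ss = C₀·R ≈ 7.584 × 1.2840 ≈ 9.738 mcg/mL.
Steady-state trough Cmin,ss = Cmax,ss·f ≈ 9.738 × 0.2212 ≈ 2.154 mcg/mL.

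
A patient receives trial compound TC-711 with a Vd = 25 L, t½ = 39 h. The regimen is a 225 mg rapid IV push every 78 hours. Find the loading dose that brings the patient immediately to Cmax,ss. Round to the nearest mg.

300 mg

f = (1/2)^(78/39) ≈ 0.250000; accumulation ratio R = 1/(1−f) ≈ 1.33333.
Loading dose to hit Cmax,ss on first dose: D_load = D_maint·R ≈ 225 × 1.33333 ≈ 300.00 mg.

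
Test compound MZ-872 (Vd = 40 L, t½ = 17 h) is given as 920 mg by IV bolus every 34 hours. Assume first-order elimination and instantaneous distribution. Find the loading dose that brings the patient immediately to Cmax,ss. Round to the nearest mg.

1227 mg

f = (1/2)^(34/17) ≈ 0.250000; accumulation ratio R = 1/(1−f) ≈ 1.33333.
Loading dose to hit Cmax,ss on first dose: D_load = D_maint·R ≈ 920 × 1.33333 ≈ 1226.66 mg.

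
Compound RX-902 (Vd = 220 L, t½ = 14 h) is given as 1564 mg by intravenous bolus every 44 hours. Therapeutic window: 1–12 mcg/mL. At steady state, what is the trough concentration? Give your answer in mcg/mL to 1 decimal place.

0.9 mcg/mL

Over one 44-h interval, 44/14 ≈ 3.1429 half-lives elapse, leaving f ≈ 0.1132 of each dose.
At steady state, accumulation factor R = 1/(1 − e^(−kτ)) ≈ 1.1276.
Single-dose peak C₀ = D/Vd = 1564/220 ≈ 7.109 mcg/mL.
Cmax,ss = C₀/(1 − f) ≈ 7.109/0.8868 ≈ 8.016 mcg/mL.
Steady-state trough Cmin,ss = Cmax,ss·f ≈ 8.016 × 0.1132 ≈ 0.907 mcg/mL.
Trough 0.9 mcg/mL vs MEC 1 mcg/mL: subtherapeutic.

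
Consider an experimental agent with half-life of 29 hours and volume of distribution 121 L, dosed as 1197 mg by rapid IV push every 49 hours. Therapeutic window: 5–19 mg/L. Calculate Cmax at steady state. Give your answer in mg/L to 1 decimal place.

14.3 mg/L

k = ln2/t½ = ln2/29 ≈ 0.023902 h⁻¹; fraction remaining f = e^(−kτ) = e^(−0.023902×49) ≈ 0.3100.
At steady state, accumulation factor R = 1/(1 − e^(−kτ)) ≈ 1.4493.
Each bolus raises the concentration by D/Vd = 1197/121 ≈ 9.893 mg/L.
Steady-state peak Cmax,ss = C₀·R ≈ 9.893 × 1.4493 ≈ 14.338 mg/L.
Peak 14.3 mg/L vs MTC 19 mg/L: below toxic threshold.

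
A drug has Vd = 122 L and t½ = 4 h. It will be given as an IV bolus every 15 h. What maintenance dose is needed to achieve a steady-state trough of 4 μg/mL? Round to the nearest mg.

τ/t½ = 15/4 ≈ 3.75, so f = (1/2)^(15/4) ≈ 0.074325.
Cmin,ss = (D/Vd)·f/(1−f), so D = Cmin,ss·Vd·(1−f)/f.
D = 4 × 122 × (1−f)/f ≈ 4 × 122 × 12.45442 ≈ 6077.76 mg.

6078 mg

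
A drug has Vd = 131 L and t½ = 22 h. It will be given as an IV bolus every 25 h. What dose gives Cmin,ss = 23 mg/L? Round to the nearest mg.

3610 mg

τ/t½ = 25/22 ≈ 1.1364, so f = (1/2)^(25/22) ≈ 0.454905.
Cmin,ss = (D/Vd)·f/(1−f), so D = Cmin,ss·Vd·(1−f)/f.
D = 23 × 131 × (1−f)/f ≈ 23 × 131 × 1.19826 ≈ 3610.36 mg.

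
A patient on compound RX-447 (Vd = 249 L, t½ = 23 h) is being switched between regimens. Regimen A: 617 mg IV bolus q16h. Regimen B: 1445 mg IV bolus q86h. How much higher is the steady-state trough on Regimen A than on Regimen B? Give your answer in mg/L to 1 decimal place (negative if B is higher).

Regimen A: f = (1/2)^(16/23) ≈ 0.6174; Cmin,ss = (617/249)·f/(1−f) ≈ 3.999 mg/L.
Regimen B: f = (1/2)^(86/23) ≈ 0.0749; Cmin,ss = (1445/249)·f/(1−f) ≈ 0.470 mg/L.
Difference ≈ 3.999 − 0.470 ≈ 3.529 mg/L.

3.5 mg/L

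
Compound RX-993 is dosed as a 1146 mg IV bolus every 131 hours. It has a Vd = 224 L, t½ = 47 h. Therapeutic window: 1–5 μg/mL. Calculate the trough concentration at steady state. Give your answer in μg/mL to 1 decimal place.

0.9 μg/mL

k = ln2/t½ = ln2/47 ≈ 0.014748 h⁻¹; fraction remaining f = e^(−kτ) = e^(−0.014748×131) ≈ 0.1449.
Single-dose peak C₀ = D/Vd = 1146/224 ≈ 5.116 μg/mL.
Steady-state trough Cmin,ss = C₀·f/(1−f) ≈ 5.116 × 0.1449/0.8551 ≈ 0.867 μg/mL.
Trough 0.9 μg/mL vs MEC 1 μg/mL: subtherapeutic.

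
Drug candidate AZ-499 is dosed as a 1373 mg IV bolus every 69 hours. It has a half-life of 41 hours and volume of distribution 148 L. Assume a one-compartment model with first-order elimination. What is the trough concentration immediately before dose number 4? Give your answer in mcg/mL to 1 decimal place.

f = (1/2)^(τ/t½) = (1/2)^(69/41) ≈ 0.3115.
C₀ = D/Vd = 1373/148 ≈ 9.277 mcg/mL.
Before the 4th dose, 3 doses have been given. Superposition: Cmin = C₀·(f + f² + … + f^3).
≈ 9.277 × (0.3115 + 0.0970 + 0.0302) ≈ 9.277 × 0.4387 ≈ 4.070 mcg/mL.

4.1 mcg/mL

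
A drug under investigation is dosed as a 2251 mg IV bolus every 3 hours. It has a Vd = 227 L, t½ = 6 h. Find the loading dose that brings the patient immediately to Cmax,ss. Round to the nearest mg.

f = (1/2)^(3/6) ≈ 0.707107; accumulation ratio R = 1/(1−f) ≈ 3.41422.
Loading dose to hit Cmax,ss on first dose: D_load = D_maint·R ≈ 2251 × 3.41422 ≈ 7685.41 mg.

7685 mg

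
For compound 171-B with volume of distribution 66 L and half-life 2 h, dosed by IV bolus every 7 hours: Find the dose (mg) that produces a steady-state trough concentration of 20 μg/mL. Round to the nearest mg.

13614 mg

τ/t½ = 7/2 ≈ 3.5, so f = (1/2)^(7/2) ≈ 0.088388.
Cmin,ss = (D/Vd)·f/(1−f), so D = Cmin,ss·Vd·(1−f)/f.
D = 20 × 66 × (1−f)/f ≈ 20 × 66 × 10.31375 ≈ 13614.15 mg.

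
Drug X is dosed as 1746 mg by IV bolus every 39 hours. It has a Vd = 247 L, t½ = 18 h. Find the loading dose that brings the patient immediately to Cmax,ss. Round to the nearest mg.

f = (1/2)^(39/18) ≈ 0.222725; accumulation ratio R = 1/(1−f) ≈ 1.28655.
Loading dose to hit Cmax,ss on first dose: D_load = D_maint·R ≈ 1746 × 1.28655 ≈ 2246.32 mg.

2246 mg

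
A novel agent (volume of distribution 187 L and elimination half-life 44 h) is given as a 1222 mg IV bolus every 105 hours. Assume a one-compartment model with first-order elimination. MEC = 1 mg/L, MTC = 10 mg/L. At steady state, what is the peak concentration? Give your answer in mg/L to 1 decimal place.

8.1 mg/L

k = ln2/t½ = ln2/44 ≈ 0.015753 h⁻¹; fraction remaining f = e^(−kτ) = e^(−0.015753×105) ≈ 0.1913.
Accumulation ratio R = 1/(1 − f) ≈ 1/0.8087 ≈ 1.2366.
Each bolus raises the concentration by D/Vd = 1222/187 ≈ 6.535 mg/L.
Steady-state peak Cmax,ss = C₀·R ≈ 6.535 × 1.2366 ≈ 8.081 mg/L.
Peak 8.1 mg/L vs MTC 10 mg/L: below toxic threshold.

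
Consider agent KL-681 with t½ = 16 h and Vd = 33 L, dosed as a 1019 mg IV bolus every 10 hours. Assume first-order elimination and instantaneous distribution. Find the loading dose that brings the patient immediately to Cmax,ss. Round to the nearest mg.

2898 mg

f = (1/2)^(10/16) ≈ 0.648420; accumulation ratio R = 1/(1−f) ≈ 2.84430.
Loading dose to hit Cmax,ss on first dose: D_load = D_maint·R ≈ 1019 × 2.84430 ≈ 2898.34 mg.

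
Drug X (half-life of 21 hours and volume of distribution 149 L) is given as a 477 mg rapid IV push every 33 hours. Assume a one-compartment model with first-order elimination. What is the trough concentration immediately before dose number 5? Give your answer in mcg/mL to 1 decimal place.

1.6 mcg/mL

f = (1/2)^(τ/t½) = (1/2)^(33/21) ≈ 0.3365.
C₀ = D/Vd = 477/149 ≈ 3.201 mcg/mL.
Before the 5th dose, 4 doses have been given. Superposition: Cmin = C₀·(f + f² + … + f^4).
≈ 3.201 × (0.3365 + 0.1132 + 0.0381 + 0.0128) ≈ 3.201 × 0.5006 ≈ 1.602 mcg/mL.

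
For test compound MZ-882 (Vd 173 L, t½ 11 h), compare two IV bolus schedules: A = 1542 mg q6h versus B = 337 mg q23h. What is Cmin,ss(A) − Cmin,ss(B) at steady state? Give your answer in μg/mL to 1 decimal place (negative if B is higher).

Regimen A: f = (1/2)^(6/11) ≈ 0.6852; Cmin,ss = (1542/173)·f/(1−f) ≈ 19.401 μg/mL.
Regimen B: f = (1/2)^(23/11) ≈ 0.2347; Cmin,ss = (337/173)·f/(1−f) ≈ 0.597 μg/mL.
Difference ≈ 19.401 − 0.597 ≈ 18.804 μg/mL.

18.8 μg/mL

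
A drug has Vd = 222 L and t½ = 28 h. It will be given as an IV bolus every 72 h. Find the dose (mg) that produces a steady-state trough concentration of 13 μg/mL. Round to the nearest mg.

14268 mg

τ/t½ = 72/28 ≈ 2.5714, so f = (1/2)^(72/28) ≈ 0.168238.
Cmin,ss = (D/Vd)·f/(1−f), so D = Cmin,ss·Vd·(1−f)/f.
D = 13 × 222 × (1−f)/f ≈ 13 × 222 × 4.94396 ≈ 14268.27 mg.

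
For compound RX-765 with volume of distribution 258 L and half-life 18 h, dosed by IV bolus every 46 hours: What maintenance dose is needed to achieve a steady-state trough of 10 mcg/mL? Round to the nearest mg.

τ/t½ = 46/18 ≈ 2.5556, so f = (1/2)^(46/18) ≈ 0.170099.
Cmin,ss = (D/Vd)·f/(1−f), so D = Cmin,ss·Vd·(1−f)/f.
D = 10 × 258 × (1−f)/f ≈ 10 × 258 × 4.87893 ≈ 12587.64 mg.

12588 mg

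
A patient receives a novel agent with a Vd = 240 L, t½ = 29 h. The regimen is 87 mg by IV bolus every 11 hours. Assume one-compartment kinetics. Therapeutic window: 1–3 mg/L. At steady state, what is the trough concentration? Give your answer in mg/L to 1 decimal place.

k = ln2/t½ = ln2/29 ≈ 0.023902 h⁻¹; fraction remaining f = e^(−kτ) = e^(−0.023902×11) ≈ 0.7688.
Single-dose peak C₀ = D/Vd = 87/240 ≈ 0.362 mg/L.
Steady-state trough Cmin,ss = C₀·f/(1−f) ≈ 0.362 × 0.7688/0.2312 ≈ 1.204 mg/L.
Trough 1.2 mg/L vs MEC 1 mg/L: adequate.

1.2 mg/L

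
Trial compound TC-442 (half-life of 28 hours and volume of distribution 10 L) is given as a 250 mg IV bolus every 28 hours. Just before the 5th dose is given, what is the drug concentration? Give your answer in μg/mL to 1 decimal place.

f = (1/2)^(τ/t½) = (1/2)^(28/28) ≈ 0.5000.
C₀ = D/Vd = 250/10 ≈ 25.000 μg/mL.
Before the 5th dose, 4 doses have been given. Superposition: Cmin = C₀·(f + f² + … + f^4).
≈ 25.000 × (0.5000 + 0.2500 + 0.1250 + 0.0625) ≈ 25.000 × 0.9375 ≈ 23.438 μg/mL.

23.4 μg/mL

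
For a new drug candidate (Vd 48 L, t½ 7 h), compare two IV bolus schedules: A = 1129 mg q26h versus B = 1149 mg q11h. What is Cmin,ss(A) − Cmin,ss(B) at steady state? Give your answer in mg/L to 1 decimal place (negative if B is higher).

-10.2 mg/L

Regimen A: f = (1/2)^(26/7) ≈ 0.0762; Cmin,ss = (1129/48)·f/(1−f) ≈ 1.940 mg/L.
Regimen B: f = (1/2)^(11/7) ≈ 0.3365; Cmin,ss = (1149/48)·f/(1−f) ≈ 12.140 mg/L.
Difference ≈ 1.940 − 12.140 ≈ -10.200 mg/L.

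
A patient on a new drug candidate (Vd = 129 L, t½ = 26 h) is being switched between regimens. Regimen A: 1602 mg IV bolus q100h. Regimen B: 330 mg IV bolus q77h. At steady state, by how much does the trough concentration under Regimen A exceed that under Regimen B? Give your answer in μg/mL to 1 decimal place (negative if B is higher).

0.6 μg/mL

Regimen A: f = (1/2)^(100/26) ≈ 0.0695; Cmin,ss = (1602/129)·f/(1−f) ≈ 0.928 μg/mL.
Regimen B: f = (1/2)^(77/26) ≈ 0.1284; Cmin,ss = (330/129)·f/(1−f) ≈ 0.377 μg/mL.
Difference ≈ 0.928 − 0.377 ≈ 0.551 μg/mL.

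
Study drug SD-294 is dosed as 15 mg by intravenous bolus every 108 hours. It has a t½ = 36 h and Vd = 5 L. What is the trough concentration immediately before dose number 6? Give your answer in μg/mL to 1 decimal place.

0.4 μg/mL

f = (1/2)^(τ/t½) = (1/2)^(108/36) ≈ 0.1250.
C₀ = D/Vd = 15/5 ≈ 3.000 μg/mL.
Before the 6th dose, 5 doses have been given. Superposition: Cmin = C₀·(f + f² + … + f^5).
≈ 3.000 × (0.1250 + 0.0156 + 0.0020 + 0.0002 + 0.0000) ≈ 3.000 × 0.1428 ≈ 0.428 μg/mL.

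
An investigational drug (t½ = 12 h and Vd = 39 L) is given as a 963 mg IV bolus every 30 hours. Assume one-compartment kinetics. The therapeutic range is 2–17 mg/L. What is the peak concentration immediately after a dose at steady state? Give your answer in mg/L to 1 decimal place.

Over one 30-h interval, 30/12 ≈ 2.5 half-lives elapse, leaving f ≈ 0.1768 of each dose.
Accumulation ratio R = 1/(1 − f) ≈ 1/0.8232 ≈ 1.2148.
Each bolus raises the concentration by D/Vd = 963/39 ≈ 24.692 mg/L.
Cmax,ss = C₀/(1 − f) ≈ 24.692/0.8232 ≈ 29.995 mg/L.
Peak 30.0 mg/L vs MTC 17 mg/L: exceeds toxic threshold.

30.0 mg/L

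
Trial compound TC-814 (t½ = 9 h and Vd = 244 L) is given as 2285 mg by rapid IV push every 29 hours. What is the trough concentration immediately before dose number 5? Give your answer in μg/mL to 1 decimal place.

1.1 μg/mL

f = (1/2)^(τ/t½) = (1/2)^(29/9) ≈ 0.1072.
C₀ = D/Vd = 2285/244 ≈ 9.365 μg/mL.
Before the 5th dose, 4 doses have been given. Superposition: Cmin = C₀·(f + f² + … + f^4).
≈ 9.365 × (0.1072 + 0.0115 + 0.0012 + 0.0001) ≈ 9.365 × 0.1200 ≈ 1.124 μg/mL.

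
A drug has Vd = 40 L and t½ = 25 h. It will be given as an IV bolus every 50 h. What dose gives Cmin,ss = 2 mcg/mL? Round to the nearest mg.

τ/t½ = 50/25 ≈ 2, so f = (1/2)^(50/25) ≈ 0.250000.
Cmin,ss = (D/Vd)·f/(1−f), so D = Cmin,ss·Vd·(1−f)/f.
D = 2 × 40 × (1−f)/f ≈ 2 × 40 × 3.00000 ≈ 240.00 mg.

240 mg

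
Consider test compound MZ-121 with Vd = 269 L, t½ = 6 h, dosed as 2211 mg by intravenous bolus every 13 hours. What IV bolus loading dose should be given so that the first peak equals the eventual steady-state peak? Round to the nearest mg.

f = (1/2)^(13/6) ≈ 0.222725; accumulation ratio R = 1/(1−f) ≈ 1.28655.
Loading dose to hit Cmax,ss on first dose: D_load = D_maint·R ≈ 2211 × 1.28655 ≈ 2844.56 mg.

2845 mg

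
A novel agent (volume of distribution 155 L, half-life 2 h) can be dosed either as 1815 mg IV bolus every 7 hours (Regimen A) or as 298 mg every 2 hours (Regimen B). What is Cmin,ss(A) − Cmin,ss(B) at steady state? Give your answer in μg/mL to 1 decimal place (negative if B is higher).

-0.8 μg/mL

Regimen A: f = (1/2)^(7/2) ≈ 0.0884; Cmin,ss = (1815/155)·f/(1−f) ≈ 1.136 μg/mL.
Regimen B: f = (1/2)^(2/2) ≈ 0.5000; Cmin,ss = (298/155)·f/(1−f) ≈ 1.923 μg/mL.
Difference ≈ 1.136 − 1.923 ≈ -0.787 μg/mL.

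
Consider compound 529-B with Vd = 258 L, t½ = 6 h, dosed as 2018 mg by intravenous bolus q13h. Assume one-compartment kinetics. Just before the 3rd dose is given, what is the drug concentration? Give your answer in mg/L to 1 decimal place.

f = (1/2)^(τ/t½) = (1/2)^(13/6) ≈ 0.2227.
C₀ = D/Vd = 2018/258 ≈ 7.822 mg/L.
Before the 3rd dose, 2 doses have been given. Superposition: Cmin = C₀·(f + f²).
≈ 7.822 × (0.2227 + 0.0496) ≈ 7.822 × 0.2723 ≈ 2.130 mg/L.

2.1 mg/L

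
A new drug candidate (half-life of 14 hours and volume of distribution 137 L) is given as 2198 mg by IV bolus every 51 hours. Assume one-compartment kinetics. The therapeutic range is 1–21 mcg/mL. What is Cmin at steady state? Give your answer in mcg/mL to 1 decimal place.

Over one 51-h interval, 51/14 ≈ 3.6429 half-lives elapse, leaving f ≈ 0.0801 of each dose.
Accumulation ratio R = 1/(1 − f) ≈ 1/0.9199 ≈ 1.0871.
Each bolus raises the concentration by D/Vd = 2198/137 ≈ 16.044 mcg/mL.
Cmax,ss = C₀/(1 − f) ≈ 16.044/0.9199 ≈ 17.441 mcg/mL.
One interval later, Cmin,ss = Cmax,ss·e^(−kτ) ≈ 17.441 × 0.0801 ≈ 1.397 mcg/mL.
Trough 1.4 mcg/mL vs MEC 1 mcg/mL: adequate.

1.4 mcg/mL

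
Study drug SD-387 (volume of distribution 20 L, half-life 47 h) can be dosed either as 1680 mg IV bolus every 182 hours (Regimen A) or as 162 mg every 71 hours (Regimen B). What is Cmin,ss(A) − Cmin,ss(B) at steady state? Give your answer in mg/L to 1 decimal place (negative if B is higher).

Regimen A: f = (1/2)^(182/47) ≈ 0.0683; Cmin,ss = (1680/20)·f/(1−f) ≈ 6.158 mg/L.
Regimen B: f = (1/2)^(71/47) ≈ 0.3510; Cmin,ss = (162/20)·f/(1−f) ≈ 4.381 mg/L.
Difference ≈ 6.158 − 4.381 ≈ 1.777 mg/L.

1.8 mg/L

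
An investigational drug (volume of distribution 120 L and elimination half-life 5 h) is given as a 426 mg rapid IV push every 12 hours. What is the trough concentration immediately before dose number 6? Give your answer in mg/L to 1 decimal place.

f = (1/2)^(τ/t½) = (1/2)^(12/5) ≈ 0.1895.
C₀ = D/Vd = 426/120 ≈ 3.550 mg/L.
Before the 6th dose, 5 doses have been given. Superposition: Cmin = C₀·(f + f² + … + f^5).
≈ 3.550 × (0.1895 + 0.0359 + 0.0068 + 0.0013 + 0.0002) ≈ 3.550 × 0.2337 ≈ 0.830 mg/L.

0.8 mg/L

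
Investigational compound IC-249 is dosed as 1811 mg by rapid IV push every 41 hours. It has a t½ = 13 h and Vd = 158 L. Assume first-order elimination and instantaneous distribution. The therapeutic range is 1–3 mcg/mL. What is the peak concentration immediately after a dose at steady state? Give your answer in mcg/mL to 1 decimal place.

12.9 mcg/mL

Over one 41-h interval, 41/13 ≈ 3.1538 half-lives elapse, leaving f ≈ 0.1124 of each dose.
At steady state, accumulation factor R = 1/(1 − e^(−kτ)) ≈ 1.1266.
Each bolus raises the concentration by D/Vd = 1811/158 ≈ 11.462 mcg/mL.
Cmax,ss = C₀/(1 − f) ≈ 11.462/0.8876 ≈ 12.913 mcg/mL.
Peak 12.9 mcg/mL vs MTC 3 mcg/mL: exceeds toxic threshold.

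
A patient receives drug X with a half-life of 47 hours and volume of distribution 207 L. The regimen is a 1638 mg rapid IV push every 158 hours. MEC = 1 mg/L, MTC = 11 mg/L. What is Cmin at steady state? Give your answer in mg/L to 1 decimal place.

Over one 158-h interval, 158/47 ≈ 3.3617 half-lives elapse, leaving f ≈ 0.0973 of each dose.
Single-dose peak C₀ = D/Vd = 1638/207 ≈ 7.913 mg/L.
Steady-state trough Cmin,ss = C₀·f/(1−f) ≈ 7.913 × 0.0973/0.9027 ≈ 0.853 mg/L.
Trough 0.9 mg/L vs MEC 1 mg/L: subtherapeutic.

0.9 mg/L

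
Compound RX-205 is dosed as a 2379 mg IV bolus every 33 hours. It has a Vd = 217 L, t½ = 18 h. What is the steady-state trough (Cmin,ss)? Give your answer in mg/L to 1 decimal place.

k = ln2/t½ = ln2/18 ≈ 0.038508 h⁻¹; fraction remaining f = e^(−kτ) = e^(−0.038508×33) ≈ 0.2806.
Each bolus raises the concentration by D/Vd = 2379/217 ≈ 10.963 mg/L.
Steady-state trough Cmin,ss = C₀·f/(1−f) ≈ 10.963 × 0.2806/0.7194 ≈ 4.276 mg/L.

4.3 mg/L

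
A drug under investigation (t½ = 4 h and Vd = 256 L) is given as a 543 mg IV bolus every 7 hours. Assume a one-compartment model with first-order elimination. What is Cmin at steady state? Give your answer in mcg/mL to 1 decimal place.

0.9 mcg/mL

τ/t½ = 7/4 ≈ 1.75, so fraction remaining f = (1/2)^(7/4) ≈ 0.2973.
Accumulation ratio R = 1/(1 − f) ≈ 1/0.7027 ≈ 1.4231.
Each bolus raises the concentration by D/Vd = 543/256 ≈ 2.121 mcg/mL.
Cmax,ss = C₀/(1 − f) ≈ 2.121/0.7027 ≈ 3.018 mcg/mL.
Steady-state trough Cmin,ss = Cmax,ss·f ≈ 3.018 × 0.2973 ≈ 0.897 mcg/mL.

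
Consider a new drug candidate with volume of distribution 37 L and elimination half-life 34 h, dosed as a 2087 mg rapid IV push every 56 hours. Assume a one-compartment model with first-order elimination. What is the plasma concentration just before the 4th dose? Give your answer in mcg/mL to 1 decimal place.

f = (1/2)^(τ/t½) = (1/2)^(56/34) ≈ 0.3193.
C₀ = D/Vd = 2087/37 ≈ 56.405 mcg/mL.
Before the 4th dose, 3 doses have been given. Superposition: Cmin = C₀·(f + f² + … + f^3).
≈ 56.405 × (0.3193 + 0.1020 + 0.0326) ≈ 56.405 × 0.4539 ≈ 25.602 mcg/mL.

25.6 mcg/mL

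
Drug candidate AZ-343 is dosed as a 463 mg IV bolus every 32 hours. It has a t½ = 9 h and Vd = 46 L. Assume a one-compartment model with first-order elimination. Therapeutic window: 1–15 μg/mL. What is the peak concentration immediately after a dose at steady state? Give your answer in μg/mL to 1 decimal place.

11.0 μg/mL

Over one 32-h interval, 32/9 ≈ 3.5556 half-lives elapse, leaving f ≈ 0.0850 of each dose.
At steady state, accumulation factor R = 1/(1 − e^(−kτ)) ≈ 1.0929.
Each bolus raises the concentration by D/Vd = 463/46 ≈ 10.065 μg/mL.
Cmax,ss = C₀/(1 − f) ≈ 10.065/0.9150 ≈ 11.000 μg/mL.
Peak 11.0 μg/mL vs MTC 15 μg/mL: below toxic threshold.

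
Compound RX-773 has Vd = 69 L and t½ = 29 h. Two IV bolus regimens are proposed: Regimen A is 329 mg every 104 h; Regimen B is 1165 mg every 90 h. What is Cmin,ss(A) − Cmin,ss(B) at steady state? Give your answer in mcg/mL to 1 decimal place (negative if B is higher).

-1.8 mcg/mL

Regimen A: f = (1/2)^(104/29) ≈ 0.0833; Cmin,ss = (329/69)·f/(1−f) ≈ 0.433 mcg/mL.
Regimen B: f = (1/2)^(90/29) ≈ 0.1164; Cmin,ss = (1165/69)·f/(1−f) ≈ 2.224 mcg/mL.
Difference ≈ 0.433 − 2.224 ≈ -1.791 mcg/mL.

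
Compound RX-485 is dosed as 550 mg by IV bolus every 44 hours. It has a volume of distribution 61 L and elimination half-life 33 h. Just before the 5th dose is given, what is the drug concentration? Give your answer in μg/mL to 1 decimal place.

5.8 μg/mL

f = (1/2)^(τ/t½) = (1/2)^(44/33) ≈ 0.3969.
C₀ = D/Vd = 550/61 ≈ 9.016 μg/mL.
Before the 5th dose, 4 doses have been given. Superposition: Cmin = C₀·(f + f² + … + f^4).
≈ 9.016 × (0.3969 + 0.1575 + 0.0625 + 0.0248) ≈ 9.016 × 0.6417 ≈ 5.786 μg/mL.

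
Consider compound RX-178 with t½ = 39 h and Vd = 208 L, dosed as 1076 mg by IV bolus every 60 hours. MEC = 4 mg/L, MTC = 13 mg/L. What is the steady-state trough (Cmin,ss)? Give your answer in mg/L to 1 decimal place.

2.7 mg/L

Over one 60-h interval, 60/39 ≈ 1.5385 half-lives elapse, leaving f ≈ 0.3443 of each dose.
Accumulation ratio R = 1/(1 − f) ≈ 1/0.6557 ≈ 1.5251.
Each bolus raises the concentration by D/Vd = 1076/208 ≈ 5.173 mg/L.
Steady-state peak Cmax,ss = C₀·R ≈ 5.173 × 1.5251 ≈ 7.889 mg/L.
Steady-state trough Cmin,ss = Cmax,ss·f ≈ 7.889 × 0.3443 ≈ 2.716 mg/L.
Trough 2.7 mg/L vs MEC 4 mg/L: subtherapeutic.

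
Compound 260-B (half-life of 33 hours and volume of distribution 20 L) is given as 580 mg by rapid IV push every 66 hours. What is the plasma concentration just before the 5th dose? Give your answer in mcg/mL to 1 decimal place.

9.6 mcg/mL

f = (1/2)^(τ/t½) = (1/2)^(66/33) ≈ 0.2500.
C₀ = D/Vd = 580/20 ≈ 29.000 mcg/mL.
Before the 5th dose, 4 doses have been given. Superposition: Cmin = C₀·(f + f² + … + f^4).
≈ 29.000 × (0.2500 + 0.0625 + 0.0156 + 0.0039) ≈ 29.000 × 0.3320 ≈ 9.628 mcg/mL.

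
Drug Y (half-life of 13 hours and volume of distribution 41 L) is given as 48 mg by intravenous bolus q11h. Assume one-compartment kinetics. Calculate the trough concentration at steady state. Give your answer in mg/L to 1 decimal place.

1.5 mg/L

Over one 11-h interval, 11/13 ≈ 0.84615 half-lives elapse, leaving f ≈ 0.5563 of each dose.
At steady state, accumulation factor R = 1/(1 − e^(−kτ)) ≈ 2.2538.
Each bolus raises the concentration by D/Vd = 48/41 ≈ 1.171 mg/L.
Steady-state peak Cmax,ss = C₀·R ≈ 1.171 × 2.2538 ≈ 2.639 mg/L.
One interval later, Cmin,ss = Cmax,ss·e^(−kτ) ≈ 2.639 × 0.5563 ≈ 1.468 mg/L.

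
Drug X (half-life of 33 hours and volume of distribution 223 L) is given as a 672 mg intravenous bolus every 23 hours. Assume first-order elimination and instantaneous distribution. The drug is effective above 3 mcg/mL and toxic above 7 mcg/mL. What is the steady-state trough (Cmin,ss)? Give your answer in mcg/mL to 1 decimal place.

4.9 mcg/mL

Over one 23-h interval, 23/33 ≈ 0.69697 half-lives elapse, leaving f ≈ 0.6169 of each dose.
At steady state, accumulation factor R = 1/(1 − e^(−kτ)) ≈ 2.6103.
Each bolus raises the concentration by D/Vd = 672/223 ≈ 3.013 mcg/mL.
Steady-state peak Cmax,ss = C₀·R ≈ 3.013 × 2.6103 ≈ 7.865 mcg/mL.
One interval later, Cmin,ss = Cmax,ss·e^(−kτ) ≈ 7.865 × 0.6169 ≈ 4.852 mcg/mL.
Trough 4.9 mcg/mL vs MEC 3 mcg/mL: adequate.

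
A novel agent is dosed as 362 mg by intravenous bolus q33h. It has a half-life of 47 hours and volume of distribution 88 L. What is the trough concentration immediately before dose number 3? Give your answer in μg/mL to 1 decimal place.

f = (1/2)^(τ/t½) = (1/2)^(33/47) ≈ 0.6147.
C₀ = D/Vd = 362/88 ≈ 4.114 μg/mL.
Before the 3rd dose, 2 doses have been given. Superposition: Cmin = C₀·(f + f²).
≈ 4.114 × (0.6147 + 0.3779) ≈ 4.114 × 0.9926 ≈ 4.084 μg/mL.

4.1 μg/mL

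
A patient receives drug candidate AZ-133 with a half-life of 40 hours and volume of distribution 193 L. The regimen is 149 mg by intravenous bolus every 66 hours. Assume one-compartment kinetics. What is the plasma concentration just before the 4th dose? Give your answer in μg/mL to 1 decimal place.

0.3 μg/mL

f = (1/2)^(τ/t½) = (1/2)^(66/40) ≈ 0.3186.
C₀ = D/Vd = 149/193 ≈ 0.772 μg/mL.
Before the 4th dose, 3 doses have been given. Superposition: Cmin = C₀·(f + f² + … + f^3).
≈ 0.772 × (0.3186 + 0.1015 + 0.0323) ≈ 0.772 × 0.4524 ≈ 0.349 μg/mL.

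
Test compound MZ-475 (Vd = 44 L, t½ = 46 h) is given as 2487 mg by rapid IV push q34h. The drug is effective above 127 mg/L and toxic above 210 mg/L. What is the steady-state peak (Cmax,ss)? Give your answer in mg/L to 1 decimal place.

Over one 34-h interval, 34/46 ≈ 0.73913 half-lives elapse, leaving f ≈ 0.5991 of each dose.
At steady state, accumulation factor R = 1/(1 − e^(−kτ)) ≈ 2.4944.
Single-dose peak C₀ = D/Vd = 2487/44 ≈ 56.523 mg/L.
Cmax,ss = C₀/(1 − f) ≈ 56.523/0.4009 ≈ 140.990 mg/L.
Peak 141.0 mg/L vs MTC 210 mg/L: below toxic threshold.

141.0 mg/L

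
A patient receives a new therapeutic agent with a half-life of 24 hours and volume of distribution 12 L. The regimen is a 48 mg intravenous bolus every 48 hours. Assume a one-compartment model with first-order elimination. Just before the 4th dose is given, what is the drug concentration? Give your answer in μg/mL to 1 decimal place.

1.3 μg/mL

f = (1/2)^(τ/t½) = (1/2)^(48/24) ≈ 0.2500.
C₀ = D/Vd = 48/12 ≈ 4.000 μg/mL.
Before the 4th dose, 3 doses have been given. Superposition: Cmin = C₀·(f + f² + … + f^3).
≈ 4.000 × (0.2500 + 0.0625 + 0.0156) ≈ 4.000 × 0.3281 ≈ 1.312 μg/mL.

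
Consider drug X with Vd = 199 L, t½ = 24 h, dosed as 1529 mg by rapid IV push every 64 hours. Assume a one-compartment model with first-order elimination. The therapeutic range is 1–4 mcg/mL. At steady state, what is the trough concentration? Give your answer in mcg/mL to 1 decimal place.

τ/t½ = 64/24 ≈ 2.6667, so fraction remaining f = (1/2)^(64/24) ≈ 0.1575.
Accumulation ratio R = 1/(1 − f) ≈ 1/0.8425 ≈ 1.1869.
Single-dose peak C₀ = D/Vd = 1529/199 ≈ 7.683 mcg/mL.
Steady-state peak Cmax,ss = C₀·R ≈ 7.683 × 1.1869 ≈ 9.119 mcg/mL.
One interval later, Cmin,ss = Cmax,ss·e^(−kτ) ≈ 9.119 × 0.1575 ≈ 1.436 mcg/mL.
Trough 1.4 mcg/mL vs MEC 1 mcg/mL: adequate.

1.4 mcg/mL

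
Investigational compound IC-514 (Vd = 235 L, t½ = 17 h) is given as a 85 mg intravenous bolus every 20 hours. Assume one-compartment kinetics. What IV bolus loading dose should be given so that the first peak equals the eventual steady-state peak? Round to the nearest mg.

f = (1/2)^(20/17) ≈ 0.442433; accumulation ratio R = 1/(1−f) ≈ 1.79351.
Loading dose to hit Cmax,ss on first dose: D_load = D_maint·R ≈ 85 × 1.79351 ≈ 152.45 mg.

152 mg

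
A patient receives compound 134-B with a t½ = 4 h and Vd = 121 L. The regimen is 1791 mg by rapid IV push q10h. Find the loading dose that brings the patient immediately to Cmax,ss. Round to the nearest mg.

f = (1/2)^(10/4) ≈ 0.176777; accumulation ratio R = 1/(1−f) ≈ 1.21474.
Loading dose to hit Cmax,ss on first dose: D_load = D_maint·R ≈ 1791 × 1.21474 ≈ 2175.60 mg.

2176 mg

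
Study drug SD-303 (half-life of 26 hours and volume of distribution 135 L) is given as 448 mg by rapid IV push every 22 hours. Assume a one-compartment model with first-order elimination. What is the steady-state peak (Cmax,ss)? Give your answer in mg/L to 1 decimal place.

7.5 mg/L

Over one 22-h interval, 22/26 ≈ 0.84615 half-lives elapse, leaving f ≈ 0.5563 of each dose.
Accumulation ratio R = 1/(1 − f) ≈ 1/0.4437 ≈ 2.2538.
Each bolus raises the concentration by D/Vd = 448/135 ≈ 3.319 mg/L.
Cmax,ss = C₀/(1 − f) ≈ 3.319/0.4437 ≈ 7.480 mg/L.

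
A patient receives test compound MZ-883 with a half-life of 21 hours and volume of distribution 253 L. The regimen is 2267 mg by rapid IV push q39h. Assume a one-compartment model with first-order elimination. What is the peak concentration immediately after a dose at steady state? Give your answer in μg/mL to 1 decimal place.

k = ln2/t½ = ln2/21 ≈ 0.033007 h⁻¹; fraction remaining f = e^(−kτ) = e^(−0.033007×39) ≈ 0.2760.
Accumulation ratio R = 1/(1 − f) ≈ 1/0.7240 ≈ 1.3812.
Each bolus raises the concentration by D/Vd = 2267/253 ≈ 8.960 μg/mL.
Cmax,ss = C₀/(1 − f) ≈ 8.960/0.7240 ≈ 12.376 μg/mL.

12.4 μg/mL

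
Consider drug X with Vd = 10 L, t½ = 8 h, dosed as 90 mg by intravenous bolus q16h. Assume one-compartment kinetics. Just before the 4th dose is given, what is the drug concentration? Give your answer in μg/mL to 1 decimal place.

f = (1/2)^(τ/t½) = (1/2)^(16/8) ≈ 0.2500.
C₀ = D/Vd = 90/10 ≈ 9.000 μg/mL.
Before the 4th dose, 3 doses have been given. Superposition: Cmin = C₀·(f + f² + … + f^3).
≈ 9.000 × (0.2500 + 0.0625 + 0.0156) ≈ 9.000 × 0.3281 ≈ 2.953 μg/mL.

3.0 μg/mL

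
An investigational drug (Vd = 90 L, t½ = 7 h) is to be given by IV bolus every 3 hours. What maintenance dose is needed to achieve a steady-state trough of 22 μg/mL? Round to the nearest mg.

τ/t½ = 3/7 ≈ 0.42857, so f = (1/2)^(3/7) ≈ 0.742997.
Cmin,ss = (D/Vd)·f/(1−f), so D = Cmin,ss·Vd·(1−f)/f.
D = 22 × 90 × (1−f)/f ≈ 22 × 90 × 0.34590 ≈ 684.88 mg.

685 mg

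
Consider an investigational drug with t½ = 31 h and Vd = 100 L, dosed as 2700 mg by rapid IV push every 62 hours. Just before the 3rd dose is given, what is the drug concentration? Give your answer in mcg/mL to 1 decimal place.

8.4 mcg/mL

f = (1/2)^(τ/t½) = (1/2)^(62/31) ≈ 0.2500.
C₀ = D/Vd = 2700/100 ≈ 27.000 mcg/mL.
Before the 3rd dose, 2 doses have been given. Superposition: Cmin = C₀·(f + f²).
≈ 27.000 × (0.2500 + 0.0625) ≈ 27.000 × 0.3125 ≈ 8.438 mcg/mL.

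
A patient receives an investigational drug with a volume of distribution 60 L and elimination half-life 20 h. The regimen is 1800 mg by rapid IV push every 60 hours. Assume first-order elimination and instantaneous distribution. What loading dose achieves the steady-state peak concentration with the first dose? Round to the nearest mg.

2057 mg

f = (1/2)^(60/20) ≈ 0.125000; accumulation ratio R = 1/(1−f) ≈ 1.14286.
Loading dose to hit Cmax,ss on first dose: D_load = D_maint·R ≈ 1800 × 1.14286 ≈ 2057.15 mg.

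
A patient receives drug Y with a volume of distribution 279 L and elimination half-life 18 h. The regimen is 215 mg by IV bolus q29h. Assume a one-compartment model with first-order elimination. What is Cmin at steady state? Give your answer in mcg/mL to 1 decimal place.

τ/t½ = 29/18 ≈ 1.6111, so fraction remaining f = (1/2)^(29/18) ≈ 0.3273.
Single-dose peak C₀ = D/Vd = 215/279 ≈ 0.771 mcg/mL.
Steady-state trough Cmin,ss = C₀·f/(1−f) ≈ 0.771 × 0.3273/0.6727 ≈ 0.375 mcg/mL.

0.4 mcg/mL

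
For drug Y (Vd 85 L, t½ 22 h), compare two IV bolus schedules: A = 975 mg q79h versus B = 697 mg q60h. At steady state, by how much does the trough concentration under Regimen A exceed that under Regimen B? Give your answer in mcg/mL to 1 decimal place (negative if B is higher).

-0.4 mcg/mL

Regimen A: f = (1/2)^(79/22) ≈ 0.0830; Cmin,ss = (975/85)·f/(1−f) ≈ 1.038 mcg/mL.
Regimen B: f = (1/2)^(60/22) ≈ 0.1510; Cmin,ss = (697/85)·f/(1−f) ≈ 1.458 mcg/mL.
Difference ≈ 1.038 − 1.458 ≈ -0.420 mcg/mL.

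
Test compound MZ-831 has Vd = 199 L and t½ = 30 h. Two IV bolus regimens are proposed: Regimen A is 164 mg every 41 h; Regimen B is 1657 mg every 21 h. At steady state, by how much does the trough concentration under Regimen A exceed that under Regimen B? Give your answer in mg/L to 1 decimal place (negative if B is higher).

-12.8 mg/L

Regimen A: f = (1/2)^(41/30) ≈ 0.3878; Cmin,ss = (164/199)·f/(1−f) ≈ 0.522 mg/L.
Regimen B: f = (1/2)^(21/30) ≈ 0.6156; Cmin,ss = (1657/199)·f/(1−f) ≈ 13.335 mg/L.
Difference ≈ 0.522 − 13.335 ≈ -12.813 mg/L.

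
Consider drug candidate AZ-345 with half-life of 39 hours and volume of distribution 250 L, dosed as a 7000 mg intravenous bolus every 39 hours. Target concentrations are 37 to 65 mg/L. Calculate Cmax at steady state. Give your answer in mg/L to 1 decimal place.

56.0 mg/L

The dosing interval is 1 half-life, so f = 2^(−1) = 0.5.
At steady state, R = 1/(1 − 0.5) = 2/1.
Single-dose peak C₀ = D/Vd = 7000/250 = 28 mg/L.
Steady-state peak Cmax,ss = C₀·R = 28 × 2/1 ≈ 56.000 mg/L.
Peak 56.0 mg/L vs MTC 65 mg/L: below toxic threshold.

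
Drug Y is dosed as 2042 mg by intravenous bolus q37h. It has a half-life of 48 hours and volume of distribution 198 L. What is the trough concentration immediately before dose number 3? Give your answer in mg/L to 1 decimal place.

f = (1/2)^(τ/t½) = (1/2)^(37/48) ≈ 0.5861.
C₀ = D/Vd = 2042/198 ≈ 10.313 mg/L.
Before the 3rd dose, 2 doses have been given. Superposition: Cmin = C₀·(f + f²).
≈ 10.313 × (0.5861 + 0.3435) ≈ 10.313 × 0.9296 ≈ 9.587 mg/L.

9.6 mg/L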